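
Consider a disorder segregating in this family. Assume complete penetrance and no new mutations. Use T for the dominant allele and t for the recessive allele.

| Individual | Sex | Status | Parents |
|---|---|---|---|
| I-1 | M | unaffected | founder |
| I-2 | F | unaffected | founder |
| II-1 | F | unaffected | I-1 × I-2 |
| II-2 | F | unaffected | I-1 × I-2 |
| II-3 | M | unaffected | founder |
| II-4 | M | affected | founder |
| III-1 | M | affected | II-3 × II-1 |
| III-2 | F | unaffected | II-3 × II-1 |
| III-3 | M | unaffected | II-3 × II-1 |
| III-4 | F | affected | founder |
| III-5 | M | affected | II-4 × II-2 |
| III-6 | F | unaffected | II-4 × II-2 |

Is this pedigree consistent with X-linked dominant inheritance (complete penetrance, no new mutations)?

No

Under X-linked dominant, III-1 (affected, male) cannot arise from II-3 (unaffected) × II-1 (unaffected).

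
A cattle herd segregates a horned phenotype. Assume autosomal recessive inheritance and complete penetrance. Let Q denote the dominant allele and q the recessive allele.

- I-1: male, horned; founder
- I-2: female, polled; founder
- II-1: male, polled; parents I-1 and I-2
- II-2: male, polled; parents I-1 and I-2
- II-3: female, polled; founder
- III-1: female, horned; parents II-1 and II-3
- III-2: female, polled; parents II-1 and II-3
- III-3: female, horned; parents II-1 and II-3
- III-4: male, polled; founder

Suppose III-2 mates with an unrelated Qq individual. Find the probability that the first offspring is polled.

II-1 is polled so carries Q and received q from I-1 (qq), so II-1 is Qq.
II-3 is polled so carries Q and passed q to III-1 (qq), so II-3 is Qq.
III-2 is a polled offspring of II-1 (Qq) × II-3 (Qq), whose cross gives 1/4 QQ : 1/2 Qq : 1/4 qq; conditioning on being polled, III-2 is QQ with probability 1/3, Qq with probability 2/3.
Summing over parental genotype combinations, P(offspring is polled) = 1/3·1 + 2/3·3/4 = 5/6.

5/6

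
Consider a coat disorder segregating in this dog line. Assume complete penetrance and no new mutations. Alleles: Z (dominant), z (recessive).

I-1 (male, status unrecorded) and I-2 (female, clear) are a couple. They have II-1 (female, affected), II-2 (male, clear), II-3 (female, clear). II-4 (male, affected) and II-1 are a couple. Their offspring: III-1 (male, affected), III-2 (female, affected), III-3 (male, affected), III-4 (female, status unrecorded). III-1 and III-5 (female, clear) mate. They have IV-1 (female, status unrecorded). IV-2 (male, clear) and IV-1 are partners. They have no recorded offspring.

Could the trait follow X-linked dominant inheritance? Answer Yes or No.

No

No assignment of genotypes under X-linked dominant satisfies every parent–offspring relationship, so the pedigree is inconsistent.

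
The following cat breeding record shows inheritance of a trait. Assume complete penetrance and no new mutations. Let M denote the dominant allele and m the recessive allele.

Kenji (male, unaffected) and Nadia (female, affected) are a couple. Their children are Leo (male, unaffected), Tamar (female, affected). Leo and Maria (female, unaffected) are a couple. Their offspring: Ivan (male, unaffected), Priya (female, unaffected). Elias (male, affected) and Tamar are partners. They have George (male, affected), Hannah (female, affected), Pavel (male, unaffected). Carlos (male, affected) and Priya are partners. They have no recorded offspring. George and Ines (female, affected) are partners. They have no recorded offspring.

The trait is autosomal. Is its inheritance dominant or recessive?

Elias and Tamar are both affected yet have an unaffected child Pavel. Under a recessive model two affected parents are homozygous and every child would be affected, so the trait cannot be recessive.

dominant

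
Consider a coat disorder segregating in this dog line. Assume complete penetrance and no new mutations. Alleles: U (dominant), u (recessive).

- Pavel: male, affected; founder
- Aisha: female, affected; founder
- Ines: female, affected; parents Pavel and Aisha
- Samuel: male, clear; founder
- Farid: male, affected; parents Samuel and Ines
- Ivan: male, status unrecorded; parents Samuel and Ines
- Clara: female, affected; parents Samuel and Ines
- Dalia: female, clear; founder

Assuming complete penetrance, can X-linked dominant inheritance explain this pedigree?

A consistent assignment under X-linked dominant exists: Pavel X^U Y, Aisha X^U X^U, Ines X^U X^U, Samuel X^u Y, Farid X^U Y, Ivan X^U Y, Clara X^U X^u, Dalia X^u X^u.
In this assignment every recorded phenotype matches its genotype and every non-founder's genotype is obtainable from its parents' genotypes, so the pedigree is consistent.

Yes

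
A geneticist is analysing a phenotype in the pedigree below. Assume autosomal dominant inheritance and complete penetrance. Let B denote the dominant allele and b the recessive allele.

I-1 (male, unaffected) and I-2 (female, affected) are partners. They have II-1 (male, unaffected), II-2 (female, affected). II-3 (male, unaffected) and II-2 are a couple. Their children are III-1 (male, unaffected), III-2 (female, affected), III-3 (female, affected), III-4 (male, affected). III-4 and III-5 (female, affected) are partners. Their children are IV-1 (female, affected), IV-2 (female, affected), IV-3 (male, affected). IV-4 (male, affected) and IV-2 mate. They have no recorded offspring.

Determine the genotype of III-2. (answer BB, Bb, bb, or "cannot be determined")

Bb

From phenotype alone, III-2 is BB or Bb.
III-2 is affected so carries B and received b from II-3 (bb), so III-2 is Bb.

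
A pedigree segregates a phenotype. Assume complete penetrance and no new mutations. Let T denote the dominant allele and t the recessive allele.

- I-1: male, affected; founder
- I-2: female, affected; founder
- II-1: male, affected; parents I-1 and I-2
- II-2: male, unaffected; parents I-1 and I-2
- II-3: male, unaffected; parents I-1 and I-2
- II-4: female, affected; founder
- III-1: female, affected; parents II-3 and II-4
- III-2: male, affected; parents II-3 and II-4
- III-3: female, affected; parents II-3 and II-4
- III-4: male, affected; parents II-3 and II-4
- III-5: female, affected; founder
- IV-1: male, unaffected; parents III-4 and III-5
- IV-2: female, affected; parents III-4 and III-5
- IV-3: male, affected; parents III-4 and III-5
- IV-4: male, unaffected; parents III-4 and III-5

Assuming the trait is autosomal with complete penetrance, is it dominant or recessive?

I-1 and I-2 are both affected yet have an unaffected child II-2. Under a recessive model two affected parents are homozygous and every child would be affected, so the trait cannot be recessive.

dominant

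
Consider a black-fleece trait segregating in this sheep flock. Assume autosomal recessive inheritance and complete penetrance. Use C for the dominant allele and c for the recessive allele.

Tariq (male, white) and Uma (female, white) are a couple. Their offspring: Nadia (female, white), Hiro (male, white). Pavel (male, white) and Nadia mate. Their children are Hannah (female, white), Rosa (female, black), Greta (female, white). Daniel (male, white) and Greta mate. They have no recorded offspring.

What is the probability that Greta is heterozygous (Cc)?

Pavel is white so carries C and passed c to Rosa (cc), so Pavel is Cc.
Nadia is white so carries C and passed c to Rosa (cc), so Nadia is Cc.
Their cross gives offspring ratios 1/4 CC : 1/2 Cc : 1/4 cc. Conditioning on Greta being white, P(Cc) = 1/2 / 3/4 = 2/3.

2/3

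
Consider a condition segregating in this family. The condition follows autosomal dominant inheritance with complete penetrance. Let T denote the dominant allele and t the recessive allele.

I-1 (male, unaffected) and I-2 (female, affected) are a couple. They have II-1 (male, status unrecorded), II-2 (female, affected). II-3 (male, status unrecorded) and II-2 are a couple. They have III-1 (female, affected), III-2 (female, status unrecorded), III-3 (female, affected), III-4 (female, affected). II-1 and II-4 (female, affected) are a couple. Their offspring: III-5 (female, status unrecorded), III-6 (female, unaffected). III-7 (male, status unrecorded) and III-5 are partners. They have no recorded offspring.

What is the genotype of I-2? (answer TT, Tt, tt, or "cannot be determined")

cannot be determined

I-2's phenotype allows TT or Tt, and no parent or child forces a single allele at both positions; consistent genotype assignments exist with I-2 as TT or Tt.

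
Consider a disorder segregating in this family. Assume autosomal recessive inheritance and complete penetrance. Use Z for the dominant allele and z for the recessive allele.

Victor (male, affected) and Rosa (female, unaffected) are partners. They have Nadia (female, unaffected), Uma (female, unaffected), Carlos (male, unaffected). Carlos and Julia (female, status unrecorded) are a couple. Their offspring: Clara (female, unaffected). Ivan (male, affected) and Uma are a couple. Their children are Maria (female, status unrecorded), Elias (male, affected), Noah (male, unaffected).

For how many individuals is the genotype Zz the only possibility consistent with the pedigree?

Obligate heterozygotes: Nadia is unaffected so carries Z and received z from Victor (zz), so Nadia is Zz; Uma is unaffected so carries Z and received z from Victor (zz), so Uma is Zz; Carlos is unaffected so carries Z and received z from Victor (zz), so Carlos is Zz; Noah is unaffected so carries Z and received z from Ivan (zz), so Noah is Zz.
Every other individual is either homozygous by phenotype or has at least one consistent homozygous assignment, so the count is 4.

4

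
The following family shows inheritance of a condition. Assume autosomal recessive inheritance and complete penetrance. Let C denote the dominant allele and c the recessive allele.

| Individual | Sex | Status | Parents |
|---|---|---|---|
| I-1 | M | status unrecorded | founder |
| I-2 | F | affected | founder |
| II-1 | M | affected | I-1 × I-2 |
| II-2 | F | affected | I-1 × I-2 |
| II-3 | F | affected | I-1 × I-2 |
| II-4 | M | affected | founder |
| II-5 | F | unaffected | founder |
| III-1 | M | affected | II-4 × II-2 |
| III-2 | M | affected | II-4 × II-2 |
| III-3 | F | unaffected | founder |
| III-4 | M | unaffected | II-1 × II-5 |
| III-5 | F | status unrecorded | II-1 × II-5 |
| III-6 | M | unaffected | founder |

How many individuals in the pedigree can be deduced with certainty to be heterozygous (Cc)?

Obligate heterozygotes: III-4 is unaffected so carries C and received c from II-1 (cc), so III-4 is Cc.
Every other individual is either homozygous by phenotype or has at least one consistent homozygous assignment, so the count is 1.

1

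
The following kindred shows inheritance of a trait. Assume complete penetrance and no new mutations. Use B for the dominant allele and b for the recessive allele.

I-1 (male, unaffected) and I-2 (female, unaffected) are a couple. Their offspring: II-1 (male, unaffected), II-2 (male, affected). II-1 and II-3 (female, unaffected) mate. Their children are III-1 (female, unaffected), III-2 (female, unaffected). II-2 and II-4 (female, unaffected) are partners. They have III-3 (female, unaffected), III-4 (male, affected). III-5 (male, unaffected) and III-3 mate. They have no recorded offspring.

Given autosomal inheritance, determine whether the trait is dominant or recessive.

recessive

I-1 and I-2 are both unaffected yet have an affected child II-2. Under dominance, an affected child requires at least one affected parent, so the trait cannot be dominant.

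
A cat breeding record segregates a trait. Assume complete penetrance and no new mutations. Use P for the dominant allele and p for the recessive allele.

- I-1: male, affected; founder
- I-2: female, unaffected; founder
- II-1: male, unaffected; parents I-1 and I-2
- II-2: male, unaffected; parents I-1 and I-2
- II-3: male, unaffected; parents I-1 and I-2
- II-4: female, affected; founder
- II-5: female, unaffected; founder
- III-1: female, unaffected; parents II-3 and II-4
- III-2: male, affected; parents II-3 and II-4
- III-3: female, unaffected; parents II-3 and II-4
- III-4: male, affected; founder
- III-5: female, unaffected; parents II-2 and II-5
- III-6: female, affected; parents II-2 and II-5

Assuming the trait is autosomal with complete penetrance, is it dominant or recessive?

recessive

II-2 and II-5 are both unaffected yet have an affected child III-6. Under dominance, an affected child requires at least one affected parent, so the trait cannot be dominant.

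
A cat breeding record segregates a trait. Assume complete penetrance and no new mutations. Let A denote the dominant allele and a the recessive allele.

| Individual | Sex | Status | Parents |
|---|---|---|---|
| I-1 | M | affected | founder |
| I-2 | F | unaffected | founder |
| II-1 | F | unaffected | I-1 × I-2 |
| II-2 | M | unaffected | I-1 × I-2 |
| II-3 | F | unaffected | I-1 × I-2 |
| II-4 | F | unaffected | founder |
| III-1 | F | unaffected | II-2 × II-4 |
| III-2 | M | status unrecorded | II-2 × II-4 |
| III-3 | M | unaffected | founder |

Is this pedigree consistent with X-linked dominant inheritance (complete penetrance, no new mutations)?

No

Under X-linked dominant, II-1 (unaffected, female) cannot arise from I-1 (affected) × I-2 (unaffected).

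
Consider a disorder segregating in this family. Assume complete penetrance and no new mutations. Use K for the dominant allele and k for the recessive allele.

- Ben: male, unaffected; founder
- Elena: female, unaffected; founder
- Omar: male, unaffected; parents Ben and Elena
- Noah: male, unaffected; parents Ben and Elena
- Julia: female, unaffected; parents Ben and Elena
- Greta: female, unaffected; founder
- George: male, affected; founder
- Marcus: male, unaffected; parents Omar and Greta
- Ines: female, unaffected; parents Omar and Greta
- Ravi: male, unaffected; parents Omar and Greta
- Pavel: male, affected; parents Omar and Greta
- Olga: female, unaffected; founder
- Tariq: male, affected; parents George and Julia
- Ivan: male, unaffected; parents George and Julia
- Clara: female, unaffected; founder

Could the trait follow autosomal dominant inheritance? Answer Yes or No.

Under autosomal dominant, Pavel (affected, male) cannot arise from Omar (unaffected) × Greta (unaffected).

No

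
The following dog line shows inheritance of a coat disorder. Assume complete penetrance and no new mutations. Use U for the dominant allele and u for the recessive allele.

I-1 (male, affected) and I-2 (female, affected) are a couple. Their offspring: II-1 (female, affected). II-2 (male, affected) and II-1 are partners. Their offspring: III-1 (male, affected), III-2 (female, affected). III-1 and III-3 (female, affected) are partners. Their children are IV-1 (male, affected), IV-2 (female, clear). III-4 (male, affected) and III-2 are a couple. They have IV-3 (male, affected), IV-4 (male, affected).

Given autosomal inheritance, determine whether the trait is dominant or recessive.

dominant

III-1 and III-3 are both affected yet have a clear child IV-2. Under a recessive model two affected parents are homozygous and every child would be affected, so the trait cannot be recessive.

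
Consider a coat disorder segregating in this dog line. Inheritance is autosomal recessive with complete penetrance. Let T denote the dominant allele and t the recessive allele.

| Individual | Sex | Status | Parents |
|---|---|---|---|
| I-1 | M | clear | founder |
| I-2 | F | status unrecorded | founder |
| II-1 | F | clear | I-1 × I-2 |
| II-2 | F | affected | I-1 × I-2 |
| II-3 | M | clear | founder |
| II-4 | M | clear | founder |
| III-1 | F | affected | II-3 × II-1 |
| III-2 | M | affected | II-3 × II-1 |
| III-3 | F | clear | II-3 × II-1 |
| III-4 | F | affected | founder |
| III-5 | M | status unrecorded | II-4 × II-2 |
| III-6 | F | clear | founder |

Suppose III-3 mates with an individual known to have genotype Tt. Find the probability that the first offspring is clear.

5/6

II-3 is clear so carries T and passed t to III-1 (tt), so II-3 is Tt.
II-1 is clear so carries T and passed t to III-1 (tt), so II-1 is Tt.
III-3 is a clear offspring of II-3 (Tt) × II-1 (Tt), whose cross gives 1/4 TT : 1/2 Tt : 1/4 tt; conditioning on being clear, III-3 is TT with probability 1/3, Tt with probability 2/3.
Summing over parental genotype combinations, P(offspring is clear) = 1/3·1 + 2/3·3/4 = 5/6.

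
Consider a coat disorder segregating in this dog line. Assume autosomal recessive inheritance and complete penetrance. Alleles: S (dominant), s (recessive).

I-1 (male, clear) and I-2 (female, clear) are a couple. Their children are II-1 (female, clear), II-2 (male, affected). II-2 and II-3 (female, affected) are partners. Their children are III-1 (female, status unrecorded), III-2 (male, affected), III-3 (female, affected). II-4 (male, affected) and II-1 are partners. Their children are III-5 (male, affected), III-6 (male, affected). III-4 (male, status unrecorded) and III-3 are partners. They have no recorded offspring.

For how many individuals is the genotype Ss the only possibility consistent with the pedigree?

Obligate heterozygotes: I-1 is clear so carries S and passed s to II-2 (ss), so I-1 is Ss; I-2 is clear so carries S and passed s to II-2 (ss), so I-2 is Ss; II-1 is clear so carries S and passed s to III-5 (ss), so II-1 is Ss.
Every other individual is either homozygous by phenotype or has at least one consistent homozygous assignment, so the count is 3.

3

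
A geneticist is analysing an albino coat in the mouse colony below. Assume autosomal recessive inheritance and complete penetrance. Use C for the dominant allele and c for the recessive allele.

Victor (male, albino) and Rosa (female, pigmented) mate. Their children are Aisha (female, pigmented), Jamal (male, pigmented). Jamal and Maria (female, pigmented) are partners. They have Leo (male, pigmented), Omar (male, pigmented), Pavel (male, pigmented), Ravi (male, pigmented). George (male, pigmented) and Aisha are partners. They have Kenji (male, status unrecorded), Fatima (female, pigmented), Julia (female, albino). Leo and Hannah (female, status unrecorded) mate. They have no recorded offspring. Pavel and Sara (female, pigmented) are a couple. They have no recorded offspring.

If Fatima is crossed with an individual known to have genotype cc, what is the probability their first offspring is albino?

George is pigmented so carries C and passed c to Julia (cc), so George is Cc.
Aisha is pigmented so carries C and received c from Victor (cc), so Aisha is Cc.
Fatima is a pigmented offspring of George (Cc) × Aisha (Cc), whose cross gives 1/4 CC : 1/2 Cc : 1/4 cc; conditioning on being pigmented, Fatima is CC with probability 1/3, Cc with probability 2/3.
Summing over parental genotype combinations, P(offspring is albino) = 2/3·1/2 = 1/3.

1/3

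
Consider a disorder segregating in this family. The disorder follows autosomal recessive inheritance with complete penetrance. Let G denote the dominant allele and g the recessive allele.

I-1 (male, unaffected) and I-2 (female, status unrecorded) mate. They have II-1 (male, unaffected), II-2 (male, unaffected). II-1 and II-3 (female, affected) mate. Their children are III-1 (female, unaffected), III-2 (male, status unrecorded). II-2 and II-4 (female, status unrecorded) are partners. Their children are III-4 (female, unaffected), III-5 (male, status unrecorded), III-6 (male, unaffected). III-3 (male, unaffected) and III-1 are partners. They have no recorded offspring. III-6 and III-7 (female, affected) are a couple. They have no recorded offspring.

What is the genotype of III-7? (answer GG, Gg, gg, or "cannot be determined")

gg

III-7 is affected, so III-7 is gg.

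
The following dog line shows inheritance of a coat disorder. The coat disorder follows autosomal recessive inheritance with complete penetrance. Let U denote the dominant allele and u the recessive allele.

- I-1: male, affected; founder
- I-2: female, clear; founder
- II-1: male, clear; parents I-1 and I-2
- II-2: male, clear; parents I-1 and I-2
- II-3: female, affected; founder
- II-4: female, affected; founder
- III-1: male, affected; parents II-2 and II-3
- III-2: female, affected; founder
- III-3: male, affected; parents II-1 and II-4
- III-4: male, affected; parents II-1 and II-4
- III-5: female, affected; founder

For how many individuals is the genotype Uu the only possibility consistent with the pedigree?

Obligate heterozygotes: II-1 is clear so carries U and received u from I-1 (uu), so II-1 is Uu; II-2 is clear so carries U and received u from I-1 (uu), so II-2 is Uu.
Every other individual is either homozygous by phenotype or has at least one consistent homozygous assignment, so the count is 2.

2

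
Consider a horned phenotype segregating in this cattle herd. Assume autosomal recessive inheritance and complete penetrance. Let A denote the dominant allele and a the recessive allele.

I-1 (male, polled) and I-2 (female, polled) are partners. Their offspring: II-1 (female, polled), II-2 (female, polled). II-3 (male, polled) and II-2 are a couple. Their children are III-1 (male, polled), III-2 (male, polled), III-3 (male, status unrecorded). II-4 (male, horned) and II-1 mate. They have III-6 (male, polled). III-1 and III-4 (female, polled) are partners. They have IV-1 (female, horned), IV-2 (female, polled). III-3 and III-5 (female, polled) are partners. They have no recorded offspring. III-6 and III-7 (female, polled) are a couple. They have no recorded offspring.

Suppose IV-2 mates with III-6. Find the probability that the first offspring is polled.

5/6

III-1 is polled so carries A and passed a to IV-1 (aa), so III-1 is Aa.
III-4 is polled so carries A and passed a to IV-1 (aa), so III-4 is Aa.
IV-2 is a polled offspring of III-1 (Aa) × III-4 (Aa), whose cross gives 1/4 AA : 1/2 Aa : 1/4 aa; conditioning on being polled, IV-2 is AA with probability 1/3, Aa with probability 2/3.
III-6 is polled so carries A and received a from II-4 (aa), so III-6 is Aa.
Summing over parental genotype combinations, P(offspring is polled) = 1/3·1 + 2/3·3/4 = 5/6.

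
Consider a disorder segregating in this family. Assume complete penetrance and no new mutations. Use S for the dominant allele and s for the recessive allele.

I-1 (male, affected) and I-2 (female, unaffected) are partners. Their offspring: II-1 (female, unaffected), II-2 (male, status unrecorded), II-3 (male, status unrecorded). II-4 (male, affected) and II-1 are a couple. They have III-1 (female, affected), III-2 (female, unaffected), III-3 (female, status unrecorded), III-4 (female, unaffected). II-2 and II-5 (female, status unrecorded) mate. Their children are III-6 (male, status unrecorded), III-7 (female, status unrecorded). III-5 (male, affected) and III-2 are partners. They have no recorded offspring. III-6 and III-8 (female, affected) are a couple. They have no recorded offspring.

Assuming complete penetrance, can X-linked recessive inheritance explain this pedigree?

Yes

A consistent assignment under X-linked recessive exists: I-1 X^s Y, I-2 X^S X^S, II-1 X^S X^s, II-2 X^S Y, II-3 X^S Y, II-4 X^s Y, II-5 X^S X^S, III-1 X^s X^s, III-2 X^S X^s, III-3 X^S X^s, III-4 X^S X^s, III-5 X^s Y, III-6 X^S Y, III-7 X^S X^S, III-8 X^s X^s.
In this assignment every recorded phenotype matches its genotype and every non-founder's genotype is obtainable from its parents' genotypes, so the pedigree is consistent.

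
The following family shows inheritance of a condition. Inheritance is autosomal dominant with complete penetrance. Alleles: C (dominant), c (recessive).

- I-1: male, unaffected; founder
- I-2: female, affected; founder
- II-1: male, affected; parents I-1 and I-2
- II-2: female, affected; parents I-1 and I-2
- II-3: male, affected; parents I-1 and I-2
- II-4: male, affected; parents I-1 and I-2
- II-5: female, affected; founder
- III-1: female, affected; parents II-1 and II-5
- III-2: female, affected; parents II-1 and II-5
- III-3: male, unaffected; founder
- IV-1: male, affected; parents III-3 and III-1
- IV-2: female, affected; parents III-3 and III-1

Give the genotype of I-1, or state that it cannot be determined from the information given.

cc

I-1 is unaffected, so I-1 is cc.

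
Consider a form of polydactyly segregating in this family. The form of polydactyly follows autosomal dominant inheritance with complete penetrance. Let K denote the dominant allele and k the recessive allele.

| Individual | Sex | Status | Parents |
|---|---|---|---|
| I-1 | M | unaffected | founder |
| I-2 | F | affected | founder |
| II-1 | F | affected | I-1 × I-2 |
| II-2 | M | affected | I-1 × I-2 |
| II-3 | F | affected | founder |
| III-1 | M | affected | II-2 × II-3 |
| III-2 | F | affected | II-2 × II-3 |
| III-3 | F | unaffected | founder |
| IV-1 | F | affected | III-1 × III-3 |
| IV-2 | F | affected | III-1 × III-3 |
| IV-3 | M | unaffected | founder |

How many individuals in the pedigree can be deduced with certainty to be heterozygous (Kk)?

Obligate heterozygotes: II-1 is affected so carries K and received k from I-1 (kk), so II-1 is Kk; II-2 is affected so carries K and received k from I-1 (kk), so II-2 is Kk; IV-1 is affected so carries K and received k from III-3 (kk), so IV-1 is Kk; IV-2 is affected so carries K and received k from III-3 (kk), so IV-2 is Kk.
Every other individual is either homozygous by phenotype or has at least one consistent homozygous assignment, so the count is 4.

4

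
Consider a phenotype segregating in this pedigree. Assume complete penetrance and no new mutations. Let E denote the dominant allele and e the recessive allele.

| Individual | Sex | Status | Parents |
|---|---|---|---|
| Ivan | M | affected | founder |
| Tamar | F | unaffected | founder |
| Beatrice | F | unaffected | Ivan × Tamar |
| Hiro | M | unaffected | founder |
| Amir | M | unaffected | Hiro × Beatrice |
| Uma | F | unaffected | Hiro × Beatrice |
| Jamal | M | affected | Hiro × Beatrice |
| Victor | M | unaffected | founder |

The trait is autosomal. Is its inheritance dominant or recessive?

recessive

Hiro and Beatrice are both unaffected yet have an affected child Jamal. Under dominance, an affected child requires at least one affected parent, so the trait cannot be dominant.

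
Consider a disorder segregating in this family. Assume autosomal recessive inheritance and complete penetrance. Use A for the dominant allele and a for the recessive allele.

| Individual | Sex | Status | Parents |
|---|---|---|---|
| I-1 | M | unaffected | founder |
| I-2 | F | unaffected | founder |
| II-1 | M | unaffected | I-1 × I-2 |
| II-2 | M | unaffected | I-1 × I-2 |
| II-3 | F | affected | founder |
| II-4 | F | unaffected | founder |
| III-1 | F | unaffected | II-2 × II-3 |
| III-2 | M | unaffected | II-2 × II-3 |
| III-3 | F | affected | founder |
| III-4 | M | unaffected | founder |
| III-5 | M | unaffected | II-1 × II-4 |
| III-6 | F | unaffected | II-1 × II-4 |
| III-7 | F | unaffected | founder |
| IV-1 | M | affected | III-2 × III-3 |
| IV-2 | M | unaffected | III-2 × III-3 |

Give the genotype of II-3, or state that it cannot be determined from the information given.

II-3 is affected, so II-3 is aa.

aa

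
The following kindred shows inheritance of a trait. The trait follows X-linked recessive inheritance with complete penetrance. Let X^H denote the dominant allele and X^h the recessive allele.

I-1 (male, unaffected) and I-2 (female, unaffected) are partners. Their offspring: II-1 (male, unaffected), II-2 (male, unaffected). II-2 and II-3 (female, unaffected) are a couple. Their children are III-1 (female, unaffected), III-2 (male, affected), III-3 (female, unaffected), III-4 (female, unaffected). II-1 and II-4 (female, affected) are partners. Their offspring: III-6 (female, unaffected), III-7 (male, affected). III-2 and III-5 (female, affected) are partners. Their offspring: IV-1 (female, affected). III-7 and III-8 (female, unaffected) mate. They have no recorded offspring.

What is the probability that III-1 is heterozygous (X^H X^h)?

II-2 is unaffected, so II-2 is X^H Y.
II-3 is unaffected so carries H and passed h to III-2 (X^h Y), so II-3 is X^H X^h.
Their cross gives offspring ratios 1/2 X^H X^H : 1/2 X^H X^h. Conditioning on III-1 being unaffected, P(X^H X^h) = 1/2 / 1 = 1/2.

1/2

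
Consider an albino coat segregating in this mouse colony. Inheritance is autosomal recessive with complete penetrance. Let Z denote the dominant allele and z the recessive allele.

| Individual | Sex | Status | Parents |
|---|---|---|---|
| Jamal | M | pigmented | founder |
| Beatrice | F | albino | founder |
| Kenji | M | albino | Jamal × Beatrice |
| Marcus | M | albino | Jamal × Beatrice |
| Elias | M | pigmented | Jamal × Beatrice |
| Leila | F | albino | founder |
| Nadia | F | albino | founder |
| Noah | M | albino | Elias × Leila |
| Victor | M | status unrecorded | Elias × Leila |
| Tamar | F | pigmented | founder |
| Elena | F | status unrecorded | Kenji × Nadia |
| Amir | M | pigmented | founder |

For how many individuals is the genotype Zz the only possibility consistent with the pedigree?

2

Obligate heterozygotes: Jamal is pigmented so carries Z and passed z to Kenji (zz), so Jamal is Zz; Elias is pigmented so carries Z and received z from Beatrice (zz), so Elias is Zz.
Every other individual is either homozygous by phenotype or has at least one consistent homozygous assignment, so the count is 2.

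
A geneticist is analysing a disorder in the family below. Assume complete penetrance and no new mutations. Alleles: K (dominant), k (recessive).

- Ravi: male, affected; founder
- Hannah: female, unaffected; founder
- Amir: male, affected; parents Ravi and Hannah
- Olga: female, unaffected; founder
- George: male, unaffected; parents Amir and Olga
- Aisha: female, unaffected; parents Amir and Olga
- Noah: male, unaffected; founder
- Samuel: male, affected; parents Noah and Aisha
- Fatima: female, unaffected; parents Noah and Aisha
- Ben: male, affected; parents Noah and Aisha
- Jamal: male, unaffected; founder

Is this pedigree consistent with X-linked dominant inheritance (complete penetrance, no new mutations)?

No

Under X-linked dominant, Amir (affected, male) cannot arise from Ravi (affected) × Hannah (unaffected).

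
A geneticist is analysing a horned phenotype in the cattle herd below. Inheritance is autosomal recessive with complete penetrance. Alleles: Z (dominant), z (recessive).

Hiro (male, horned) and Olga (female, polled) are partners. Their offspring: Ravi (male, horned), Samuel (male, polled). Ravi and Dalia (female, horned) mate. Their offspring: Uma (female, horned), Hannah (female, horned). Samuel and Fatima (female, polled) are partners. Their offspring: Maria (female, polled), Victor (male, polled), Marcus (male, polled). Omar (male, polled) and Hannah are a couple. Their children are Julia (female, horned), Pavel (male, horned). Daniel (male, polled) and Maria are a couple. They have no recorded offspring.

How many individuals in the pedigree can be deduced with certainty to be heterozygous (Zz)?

Obligate heterozygotes: Olga is polled so carries Z and passed z to Ravi (zz), so Olga is Zz; Samuel is polled so carries Z and received z from Hiro (zz), so Samuel is Zz; Omar is polled so carries Z and passed z to Julia (zz), so Omar is Zz.
Every other individual is either homozygous by phenotype or has at least one consistent homozygous assignment, so the count is 3.

3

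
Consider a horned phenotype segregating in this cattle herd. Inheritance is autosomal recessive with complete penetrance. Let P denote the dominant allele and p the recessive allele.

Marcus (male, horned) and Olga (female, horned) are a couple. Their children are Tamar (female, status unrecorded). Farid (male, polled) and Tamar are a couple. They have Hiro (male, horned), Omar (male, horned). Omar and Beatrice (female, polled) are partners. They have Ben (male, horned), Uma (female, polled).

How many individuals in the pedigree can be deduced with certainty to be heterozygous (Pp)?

3

Obligate heterozygotes: Farid is polled so carries P and passed p to Hiro (pp), so Farid is Pp; Beatrice is polled so carries P and passed p to Ben (pp), so Beatrice is Pp; Uma is polled so carries P and received p from Omar (pp), so Uma is Pp.
Every other individual is either homozygous by phenotype or has at least one consistent homozygous assignment, so the count is 3.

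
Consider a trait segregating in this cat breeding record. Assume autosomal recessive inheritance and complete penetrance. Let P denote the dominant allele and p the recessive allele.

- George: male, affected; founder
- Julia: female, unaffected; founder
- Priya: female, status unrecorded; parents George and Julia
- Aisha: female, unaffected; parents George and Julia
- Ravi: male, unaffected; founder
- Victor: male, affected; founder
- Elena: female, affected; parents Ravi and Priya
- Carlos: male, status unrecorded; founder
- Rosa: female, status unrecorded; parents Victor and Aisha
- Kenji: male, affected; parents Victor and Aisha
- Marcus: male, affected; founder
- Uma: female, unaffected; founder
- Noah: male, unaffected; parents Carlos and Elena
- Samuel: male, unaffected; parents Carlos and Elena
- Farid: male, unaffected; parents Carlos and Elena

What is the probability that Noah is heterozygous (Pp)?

1

Noah is unaffected so carries P and received p from Elena (pp), so Noah is Pp, giving P(Pp) = 1.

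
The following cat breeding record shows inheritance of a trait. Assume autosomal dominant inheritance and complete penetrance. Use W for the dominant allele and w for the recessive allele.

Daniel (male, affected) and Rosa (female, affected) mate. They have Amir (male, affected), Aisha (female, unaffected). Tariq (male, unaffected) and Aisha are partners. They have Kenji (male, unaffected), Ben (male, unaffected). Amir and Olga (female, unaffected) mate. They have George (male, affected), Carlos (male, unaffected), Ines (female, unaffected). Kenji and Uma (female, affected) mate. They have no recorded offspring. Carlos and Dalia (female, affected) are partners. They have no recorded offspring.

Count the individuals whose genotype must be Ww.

4

Obligate heterozygotes: Daniel is affected so carries W and passed w to Aisha (ww), so Daniel is Ww; Rosa is affected so carries W and passed w to Aisha (ww), so Rosa is Ww; Amir is affected so carries W and passed w to Carlos (ww), so Amir is Ww; George is affected so carries W and received w from Olga (ww), so George is Ww.
Every other individual is either homozygous by phenotype or has at least one consistent homozygous assignment, so the count is 4.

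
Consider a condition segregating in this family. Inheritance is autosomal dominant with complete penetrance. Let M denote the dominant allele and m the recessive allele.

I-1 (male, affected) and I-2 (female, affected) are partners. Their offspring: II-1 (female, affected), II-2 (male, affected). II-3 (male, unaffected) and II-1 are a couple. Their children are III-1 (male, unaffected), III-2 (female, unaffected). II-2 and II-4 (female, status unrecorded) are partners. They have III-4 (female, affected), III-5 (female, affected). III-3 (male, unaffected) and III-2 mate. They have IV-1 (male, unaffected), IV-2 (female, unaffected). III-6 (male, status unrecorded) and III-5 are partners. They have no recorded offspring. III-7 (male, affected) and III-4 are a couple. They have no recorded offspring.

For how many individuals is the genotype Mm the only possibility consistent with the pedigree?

1

Obligate heterozygotes: II-1 is affected so carries M and passed m to III-1 (mm), so II-1 is Mm.
Every other individual is either homozygous by phenotype or has at least one consistent homozygous assignment, so the count is 1.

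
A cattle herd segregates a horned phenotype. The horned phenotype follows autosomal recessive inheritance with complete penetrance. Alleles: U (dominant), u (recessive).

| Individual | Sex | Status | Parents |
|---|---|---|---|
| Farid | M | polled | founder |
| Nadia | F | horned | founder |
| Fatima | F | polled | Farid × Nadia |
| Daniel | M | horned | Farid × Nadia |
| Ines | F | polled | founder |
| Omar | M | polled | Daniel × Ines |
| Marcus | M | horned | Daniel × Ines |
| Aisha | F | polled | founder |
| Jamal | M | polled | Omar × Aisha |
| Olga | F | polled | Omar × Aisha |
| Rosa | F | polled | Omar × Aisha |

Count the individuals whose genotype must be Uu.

4

Obligate heterozygotes: Farid is polled so carries U and passed u to Daniel (uu), so Farid is Uu; Fatima is polled so carries U and received u from Nadia (uu), so Fatima is Uu; Ines is polled so carries U and passed u to Marcus (uu), so Ines is Uu; Omar is polled so carries U and received u from Daniel (uu), so Omar is Uu.
Every other individual is either homozygous by phenotype or has at least one consistent homozygous assignment, so the count is 4.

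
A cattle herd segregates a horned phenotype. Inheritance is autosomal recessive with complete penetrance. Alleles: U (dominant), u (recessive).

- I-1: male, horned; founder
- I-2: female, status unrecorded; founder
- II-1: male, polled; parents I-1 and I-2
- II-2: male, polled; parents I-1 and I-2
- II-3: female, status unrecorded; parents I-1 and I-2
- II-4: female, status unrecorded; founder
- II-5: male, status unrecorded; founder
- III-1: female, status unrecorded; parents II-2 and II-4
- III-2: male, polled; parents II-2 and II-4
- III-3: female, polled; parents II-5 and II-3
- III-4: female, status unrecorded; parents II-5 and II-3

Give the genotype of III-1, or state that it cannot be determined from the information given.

cannot be determined

III-1's phenotype is unrecorded, and no parent or child forces a single allele at both positions; consistent genotype assignments exist with III-1 as UU or Uu or uu.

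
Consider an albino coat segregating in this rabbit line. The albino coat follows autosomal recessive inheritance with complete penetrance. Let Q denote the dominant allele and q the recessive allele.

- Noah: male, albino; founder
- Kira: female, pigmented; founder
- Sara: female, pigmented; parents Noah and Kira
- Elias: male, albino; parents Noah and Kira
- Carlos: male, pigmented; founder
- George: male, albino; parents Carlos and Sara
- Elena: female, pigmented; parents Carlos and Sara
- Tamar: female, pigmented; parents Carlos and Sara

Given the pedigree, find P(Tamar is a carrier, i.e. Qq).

2/3

Carlos is pigmented so carries Q and passed q to George (qq), so Carlos is Qq.
Sara is pigmented so carries Q and received q from Noah (qq), so Sara is Qq.
Their cross gives offspring ratios 1/4 QQ : 1/2 Qq : 1/4 qq. Conditioning on Tamar being pigmented, P(Qq) = 1/2 / 3/4 = 2/3.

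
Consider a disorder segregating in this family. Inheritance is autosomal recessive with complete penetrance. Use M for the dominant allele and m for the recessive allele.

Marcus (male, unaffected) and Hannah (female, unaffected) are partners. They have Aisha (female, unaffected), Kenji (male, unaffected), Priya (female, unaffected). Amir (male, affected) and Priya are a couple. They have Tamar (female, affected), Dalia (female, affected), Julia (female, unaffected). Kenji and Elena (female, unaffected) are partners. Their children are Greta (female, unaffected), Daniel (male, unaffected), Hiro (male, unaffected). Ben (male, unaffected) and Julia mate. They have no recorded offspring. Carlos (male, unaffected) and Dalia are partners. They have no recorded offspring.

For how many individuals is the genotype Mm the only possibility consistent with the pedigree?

Obligate heterozygotes: Priya is unaffected so carries M and passed m to Tamar (mm), so Priya is Mm; Julia is unaffected so carries M and received m from Amir (mm), so Julia is Mm.
Every other individual is either homozygous by phenotype or has at least one consistent homozygous assignment, so the count is 2.

2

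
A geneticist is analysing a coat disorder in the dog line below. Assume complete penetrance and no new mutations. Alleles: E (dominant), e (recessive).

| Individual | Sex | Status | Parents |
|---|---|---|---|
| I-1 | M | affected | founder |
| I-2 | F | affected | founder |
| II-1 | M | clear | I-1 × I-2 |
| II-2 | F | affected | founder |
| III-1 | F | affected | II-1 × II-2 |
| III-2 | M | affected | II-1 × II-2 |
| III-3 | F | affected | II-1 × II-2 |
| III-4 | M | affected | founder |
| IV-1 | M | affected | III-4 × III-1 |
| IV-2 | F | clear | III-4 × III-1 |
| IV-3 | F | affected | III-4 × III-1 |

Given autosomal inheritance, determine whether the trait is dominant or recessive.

dominant

I-1 and I-2 are both affected yet have a clear child II-1. Under a recessive model two affected parents are homozygous and every child would be affected, so the trait cannot be recessive.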